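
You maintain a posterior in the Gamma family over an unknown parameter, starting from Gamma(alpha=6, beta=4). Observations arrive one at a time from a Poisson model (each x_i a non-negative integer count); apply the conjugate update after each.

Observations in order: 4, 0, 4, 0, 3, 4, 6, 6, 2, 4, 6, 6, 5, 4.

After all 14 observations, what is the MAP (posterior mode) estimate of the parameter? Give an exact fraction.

obs 1: x=4 → posterior Gamma(10, 5)
obs 2: x=0 → posterior Gamma(10, 6)
obs 3: x=4 → posterior Gamma(14, 7)
obs 4: x=0 → posterior Gamma(14, 8)
obs 5: x=3 → posterior Gamma(17, 9)
obs 6: x=4 → posterior Gamma(21, 10)
obs 7: x=6 → posterior Gamma(27, 11)
obs 8: x=6 → posterior Gamma(33, 12)
obs 9: x=2 → posterior Gamma(35, 13)
obs 10: x=4 → posterior Gamma(39, 14)
obs 11: x=6 → posterior Gamma(45, 15)
obs 12: x=6 → posterior Gamma(51, 16)
obs 13: x=5 → posterior Gamma(56, 17)
obs 14: x=4 → posterior Gamma(60, 18)

59/18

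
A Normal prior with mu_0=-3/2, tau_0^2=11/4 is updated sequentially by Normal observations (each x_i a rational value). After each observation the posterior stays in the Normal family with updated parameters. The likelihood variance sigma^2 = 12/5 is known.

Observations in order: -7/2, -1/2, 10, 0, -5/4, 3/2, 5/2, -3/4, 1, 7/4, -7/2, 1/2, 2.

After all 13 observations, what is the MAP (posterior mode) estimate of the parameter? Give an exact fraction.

obs 1: x=-7/2 → posterior Normal(-529/206, 132/103)
obs 2: x=-1/2 → posterior Normal(-146/79, 66/79)
obs 3: x=10 → posterior Normal(86/71, 44/71)
obs 4: x=0 → posterior Normal(129/134, 33/67)
obs 5: x=-5/4 → posterior Normal(757/1292, 132/323)
obs 6: x=3/2 → posterior Normal(1087/1512, 22/63)
obs 7: x=5/2 → posterior Normal(1637/1732, 132/433)
obs 8: x=-3/4 → posterior Normal(46/61, 33/122)
obs 9: x=1 → posterior Normal(141/181, 44/181)
obs 10: x=7/4 → posterior Normal(2077/2392, 66/299)
obs 11: x=-7/2 → posterior Normal(1307/2612, 132/653)
obs 12: x=1/2 → posterior Normal(1417/2832, 11/59)
obs 13: x=2 → posterior Normal(1857/3052, 132/763)

1857/3052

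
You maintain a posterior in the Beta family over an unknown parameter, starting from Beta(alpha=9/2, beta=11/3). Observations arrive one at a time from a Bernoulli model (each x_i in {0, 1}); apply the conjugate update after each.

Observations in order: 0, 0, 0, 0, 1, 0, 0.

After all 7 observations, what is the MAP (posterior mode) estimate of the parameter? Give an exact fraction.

obs 1: x=0 → posterior Beta(9/2, 14/3)
obs 2: x=0 → posterior Beta(9/2, 17/3)
obs 3: x=0 → posterior Beta(9/2, 20/3)
obs 4: x=0 → posterior Beta(9/2, 23/3)
obs 5: x=1 → posterior Beta(11/2, 23/3)
obs 6: x=0 → posterior Beta(11/2, 26/3)
obs 7: x=0 → posterior Beta(11/2, 29/3)

27/79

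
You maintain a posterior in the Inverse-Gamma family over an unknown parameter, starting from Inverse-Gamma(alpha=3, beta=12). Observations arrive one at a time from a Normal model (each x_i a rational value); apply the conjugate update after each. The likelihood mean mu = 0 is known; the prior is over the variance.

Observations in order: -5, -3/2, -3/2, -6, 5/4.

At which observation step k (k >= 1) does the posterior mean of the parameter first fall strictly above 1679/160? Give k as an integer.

k = 4

obs 1: x=-5 → posterior Inverse-Gamma(7/2, 49/2)
obs 2: x=-3/2 → posterior Inverse-Gamma(4, 205/8)
obs 3: x=-3/2 → posterior Inverse-Gamma(9/2, 107/4)
obs 4: x=-6 → posterior Inverse-Gamma(5, 179/4)
obs 5: x=5/4 → posterior Inverse-Gamma(11/2, 1457/32)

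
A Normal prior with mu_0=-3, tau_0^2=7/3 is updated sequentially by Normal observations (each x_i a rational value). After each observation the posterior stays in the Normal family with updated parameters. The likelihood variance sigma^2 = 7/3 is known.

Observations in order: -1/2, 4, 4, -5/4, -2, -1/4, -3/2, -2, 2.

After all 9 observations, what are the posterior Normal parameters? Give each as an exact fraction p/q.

mu_0=-1/20, tau_0^2=7/30

obs 1: x=-1/2 → posterior Normal(-7/4, 7/6)
obs 2: x=4 → posterior Normal(1/6, 7/9)
obs 3: x=4 → posterior Normal(9/8, 7/12)
obs 4: x=-5/4 → posterior Normal(13/20, 7/15)
obs 5: x=-2 → posterior Normal(5/24, 7/18)
obs 6: x=-1/4 → posterior Normal(1/7, 1/3)
obs 7: x=-3/2 → posterior Normal(-1/16, 7/24)
obs 8: x=-2 → posterior Normal(-5/18, 7/27)
obs 9: x=2 → posterior Normal(-1/20, 7/30)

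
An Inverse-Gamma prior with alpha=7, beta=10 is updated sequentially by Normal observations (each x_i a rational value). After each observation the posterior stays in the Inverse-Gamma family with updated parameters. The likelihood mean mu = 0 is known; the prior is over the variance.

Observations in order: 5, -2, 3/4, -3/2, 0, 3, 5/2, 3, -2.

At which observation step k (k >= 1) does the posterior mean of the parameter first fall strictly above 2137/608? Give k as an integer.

obs 1: x=5 → posterior Inverse-Gamma(15/2, 45/2)
obs 2: x=-2 → posterior Inverse-Gamma(8, 49/2)
obs 3: x=3/4 → posterior Inverse-Gamma(17/2, 793/32)
obs 4: x=-3/2 → posterior Inverse-Gamma(9, 829/32)
obs 5: x=0 → posterior Inverse-Gamma(19/2, 829/32)
obs 6: x=3 → posterior Inverse-Gamma(10, 973/32)
obs 7: x=5/2 → posterior Inverse-Gamma(21/2, 1073/32)
obs 8: x=3 → posterior Inverse-Gamma(11, 1217/32)
obs 9: x=-2 → posterior Inverse-Gamma(23/2, 1281/32)

k = 7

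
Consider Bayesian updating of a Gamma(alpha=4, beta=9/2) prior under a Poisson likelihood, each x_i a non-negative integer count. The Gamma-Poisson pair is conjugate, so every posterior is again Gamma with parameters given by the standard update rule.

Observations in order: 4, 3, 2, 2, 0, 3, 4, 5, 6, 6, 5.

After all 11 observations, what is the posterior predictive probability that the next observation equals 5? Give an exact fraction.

obs 1: x=4 → posterior Gamma(8, 11/2)
obs 2: x=3 → posterior Gamma(11, 13/2)
obs 3: x=2 → posterior Gamma(13, 15/2)
obs 4: x=2 → posterior Gamma(15, 17/2)
obs 5: x=0 → posterior Gamma(15, 19/2)
obs 6: x=3 → posterior Gamma(18, 21/2)
obs 7: x=4 → posterior Gamma(22, 23/2)
obs 8: x=5 → posterior Gamma(27, 25/2)
obs 9: x=6 → posterior Gamma(33, 27/2)
obs 10: x=6 → posterior Gamma(39, 29/2)
obs 11: x=5 → posterior Gamma(44, 31/2)

230680127955644829560598535616014413328530714755752464049159967707853312/2579573218725545955195237036062766502622027210746279259374401742961151147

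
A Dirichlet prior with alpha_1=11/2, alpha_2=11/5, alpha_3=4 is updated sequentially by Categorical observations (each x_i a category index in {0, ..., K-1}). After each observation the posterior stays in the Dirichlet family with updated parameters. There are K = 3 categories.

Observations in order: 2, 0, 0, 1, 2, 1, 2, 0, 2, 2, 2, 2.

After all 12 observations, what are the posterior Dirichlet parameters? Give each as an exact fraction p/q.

obs 1: x=2 → posterior Dirichlet(11/2, 11/5, 5)
obs 2: x=0 → posterior Dirichlet(13/2, 11/5, 5)
obs 3: x=0 → posterior Dirichlet(15/2, 11/5, 5)
obs 4: x=1 → posterior Dirichlet(15/2, 16/5, 5)
obs 5: x=2 → posterior Dirichlet(15/2, 16/5, 6)
obs 6: x=1 → posterior Dirichlet(15/2, 21/5, 6)
obs 7: x=2 → posterior Dirichlet(15/2, 21/5, 7)
obs 8: x=0 → posterior Dirichlet(17/2, 21/5, 7)
obs 9: x=2 → posterior Dirichlet(17/2, 21/5, 8)
obs 10: x=2 → posterior Dirichlet(17/2, 21/5, 9)
obs 11: x=2 → posterior Dirichlet(17/2, 21/5, 10)
obs 12: x=2 → posterior Dirichlet(17/2, 21/5, 11)

alpha_1=17/2, alpha_2=21/5, alpha_3=11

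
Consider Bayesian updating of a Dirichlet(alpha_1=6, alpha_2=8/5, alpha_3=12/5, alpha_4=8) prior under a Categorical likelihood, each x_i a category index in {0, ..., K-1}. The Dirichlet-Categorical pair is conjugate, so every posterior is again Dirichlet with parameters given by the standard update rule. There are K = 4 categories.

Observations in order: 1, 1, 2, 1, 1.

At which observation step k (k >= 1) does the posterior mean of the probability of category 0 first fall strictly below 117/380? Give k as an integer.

obs 1: x=1 → posterior Dirichlet(6, 13/5, 12/5, 8)
obs 2: x=1 → posterior Dirichlet(6, 18/5, 12/5, 8)
obs 3: x=2 → posterior Dirichlet(6, 18/5, 17/5, 8)
obs 4: x=1 → posterior Dirichlet(6, 23/5, 17/5, 8)
obs 5: x=1 → posterior Dirichlet(6, 28/5, 17/5, 8)

k = 2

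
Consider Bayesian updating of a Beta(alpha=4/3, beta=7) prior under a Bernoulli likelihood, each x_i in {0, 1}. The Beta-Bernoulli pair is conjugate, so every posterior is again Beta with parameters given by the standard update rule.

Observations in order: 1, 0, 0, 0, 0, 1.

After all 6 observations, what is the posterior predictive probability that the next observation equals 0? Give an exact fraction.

33/43

obs 1: x=1 → posterior Beta(7/3, 7)
obs 2: x=0 → posterior Beta(7/3, 8)
obs 3: x=0 → posterior Beta(7/3, 9)
obs 4: x=0 → posterior Beta(7/3, 10)
obs 5: x=0 → posterior Beta(7/3, 11)
obs 6: x=1 → posterior Beta(10/3, 11)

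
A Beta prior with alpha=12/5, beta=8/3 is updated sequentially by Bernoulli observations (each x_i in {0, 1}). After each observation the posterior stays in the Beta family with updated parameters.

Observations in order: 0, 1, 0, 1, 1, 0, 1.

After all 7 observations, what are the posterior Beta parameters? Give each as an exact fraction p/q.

obs 1: x=0 → posterior Beta(12/5, 11/3)
obs 2: x=1 → posterior Beta(17/5, 11/3)
obs 3: x=0 → posterior Beta(17/5, 14/3)
obs 4: x=1 → posterior Beta(22/5, 14/3)
obs 5: x=1 → posterior Beta(27/5, 14/3)
obs 6: x=0 → posterior Beta(27/5, 17/3)
obs 7: x=1 → posterior Beta(32/5, 17/3)

alpha=32/5, beta=17/3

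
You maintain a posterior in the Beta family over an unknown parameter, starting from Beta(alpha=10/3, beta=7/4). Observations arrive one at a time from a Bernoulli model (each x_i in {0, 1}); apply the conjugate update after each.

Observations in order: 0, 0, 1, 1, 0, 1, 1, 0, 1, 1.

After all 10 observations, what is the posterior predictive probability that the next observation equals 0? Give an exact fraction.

obs 1: x=0 → posterior Beta(10/3, 11/4)
obs 2: x=0 → posterior Beta(10/3, 15/4)
obs 3: x=1 → posterior Beta(13/3, 15/4)
obs 4: x=1 → posterior Beta(16/3, 15/4)
obs 5: x=0 → posterior Beta(16/3, 19/4)
obs 6: x=1 → posterior Beta(19/3, 19/4)
obs 7: x=1 → posterior Beta(22/3, 19/4)
obs 8: x=0 → posterior Beta(22/3, 23/4)
obs 9: x=1 → posterior Beta(25/3, 23/4)
obs 10: x=1 → posterior Beta(28/3, 23/4)

69/181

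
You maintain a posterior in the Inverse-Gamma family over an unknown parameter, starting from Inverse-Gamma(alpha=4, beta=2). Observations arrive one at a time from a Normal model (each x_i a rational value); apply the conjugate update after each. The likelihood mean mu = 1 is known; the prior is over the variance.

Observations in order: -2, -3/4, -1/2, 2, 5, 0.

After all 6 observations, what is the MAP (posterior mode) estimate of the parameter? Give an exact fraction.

obs 1: x=-2 → posterior Inverse-Gamma(9/2, 13/2)
obs 2: x=-3/4 → posterior Inverse-Gamma(5, 257/32)
obs 3: x=-1/2 → posterior Inverse-Gamma(11/2, 293/32)
obs 4: x=2 → posterior Inverse-Gamma(6, 309/32)
obs 5: x=5 → posterior Inverse-Gamma(13/2, 565/32)
obs 6: x=0 → posterior Inverse-Gamma(7, 581/32)

581/256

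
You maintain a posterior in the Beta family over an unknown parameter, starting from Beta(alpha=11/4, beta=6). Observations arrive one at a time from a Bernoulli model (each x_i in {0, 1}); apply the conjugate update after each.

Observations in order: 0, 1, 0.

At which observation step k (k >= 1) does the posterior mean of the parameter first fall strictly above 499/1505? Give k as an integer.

obs 1: x=0 → posterior Beta(11/4, 7)
obs 2: x=1 → posterior Beta(15/4, 7)
obs 3: x=0 → posterior Beta(15/4, 8)

k = 2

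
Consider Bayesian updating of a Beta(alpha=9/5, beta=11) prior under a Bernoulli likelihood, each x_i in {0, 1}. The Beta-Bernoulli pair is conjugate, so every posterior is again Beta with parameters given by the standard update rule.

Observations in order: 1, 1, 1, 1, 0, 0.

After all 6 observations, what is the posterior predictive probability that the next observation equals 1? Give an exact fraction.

obs 1: x=1 → posterior Beta(14/5, 11)
obs 2: x=1 → posterior Beta(19/5, 11)
obs 3: x=1 → posterior Beta(24/5, 11)
obs 4: x=1 → posterior Beta(29/5, 11)
obs 5: x=0 → posterior Beta(29/5, 12)
obs 6: x=0 → posterior Beta(29/5, 13)

29/94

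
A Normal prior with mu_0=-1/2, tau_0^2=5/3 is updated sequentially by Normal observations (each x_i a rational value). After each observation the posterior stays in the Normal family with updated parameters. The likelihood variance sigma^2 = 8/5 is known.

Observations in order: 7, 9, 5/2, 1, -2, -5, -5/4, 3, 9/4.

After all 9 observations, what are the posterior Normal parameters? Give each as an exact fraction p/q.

mu_0=267/166, tau_0^2=40/249

obs 1: x=7 → posterior Normal(163/49, 40/49)
obs 2: x=9 → posterior Normal(194/37, 20/37)
obs 3: x=5/2 → posterior Normal(901/198, 40/99)
obs 4: x=1 → posterior Normal(951/248, 10/31)
obs 5: x=-2 → posterior Normal(851/298, 40/149)
obs 6: x=-5 → posterior Normal(601/348, 20/87)
obs 7: x=-5/4 → posterior Normal(1077/796, 40/199)
obs 8: x=3 → posterior Normal(1377/896, 5/28)
obs 9: x=9/4 → posterior Normal(267/166, 40/249)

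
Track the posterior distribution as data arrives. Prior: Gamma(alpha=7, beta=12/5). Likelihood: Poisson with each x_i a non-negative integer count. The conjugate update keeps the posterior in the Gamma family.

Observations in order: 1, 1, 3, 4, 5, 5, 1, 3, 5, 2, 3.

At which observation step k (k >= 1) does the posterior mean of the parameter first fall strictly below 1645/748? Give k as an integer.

obs 1: x=1 → posterior Gamma(8, 17/5)
obs 2: x=1 → posterior Gamma(9, 22/5)
obs 3: x=3 → posterior Gamma(12, 27/5)
obs 4: x=4 → posterior Gamma(16, 32/5)
obs 5: x=5 → posterior Gamma(21, 37/5)
obs 6: x=5 → posterior Gamma(26, 42/5)
obs 7: x=1 → posterior Gamma(27, 47/5)
obs 8: x=3 → posterior Gamma(30, 52/5)
obs 9: x=5 → posterior Gamma(35, 57/5)
obs 10: x=2 → posterior Gamma(37, 62/5)
obs 11: x=3 → posterior Gamma(40, 67/5)

k = 2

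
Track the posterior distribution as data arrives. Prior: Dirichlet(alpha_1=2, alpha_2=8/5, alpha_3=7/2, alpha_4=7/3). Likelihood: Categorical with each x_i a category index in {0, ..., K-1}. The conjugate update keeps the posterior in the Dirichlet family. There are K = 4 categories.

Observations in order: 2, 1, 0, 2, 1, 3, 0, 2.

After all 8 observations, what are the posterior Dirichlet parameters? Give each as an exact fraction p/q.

alpha_1=4, alpha_2=18/5, alpha_3=13/2, alpha_4=10/3

obs 1: x=2 → posterior Dirichlet(2, 8/5, 9/2, 7/3)
obs 2: x=1 → posterior Dirichlet(2, 13/5, 9/2, 7/3)
obs 3: x=0 → posterior Dirichlet(3, 13/5, 9/2, 7/3)
obs 4: x=2 → posterior Dirichlet(3, 13/5, 11/2, 7/3)
obs 5: x=1 → posterior Dirichlet(3, 18/5, 11/2, 7/3)
obs 6: x=3 → posterior Dirichlet(3, 18/5, 11/2, 10/3)
obs 7: x=0 → posterior Dirichlet(4, 18/5, 11/2, 10/3)
obs 8: x=2 → posterior Dirichlet(4, 18/5, 13/2, 10/3)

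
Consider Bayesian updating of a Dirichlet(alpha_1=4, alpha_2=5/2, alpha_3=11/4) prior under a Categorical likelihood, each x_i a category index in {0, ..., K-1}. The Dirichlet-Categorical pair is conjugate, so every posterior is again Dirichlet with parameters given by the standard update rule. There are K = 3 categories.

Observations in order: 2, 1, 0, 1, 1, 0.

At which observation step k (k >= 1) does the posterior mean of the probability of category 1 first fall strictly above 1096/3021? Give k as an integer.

k = 5

obs 1: x=2 → posterior Dirichlet(4, 5/2, 15/4)
obs 2: x=1 → posterior Dirichlet(4, 7/2, 15/4)
obs 3: x=0 → posterior Dirichlet(5, 7/2, 15/4)
obs 4: x=1 → posterior Dirichlet(5, 9/2, 15/4)
obs 5: x=1 → posterior Dirichlet(5, 11/2, 15/4)
obs 6: x=0 → posterior Dirichlet(6, 11/2, 15/4)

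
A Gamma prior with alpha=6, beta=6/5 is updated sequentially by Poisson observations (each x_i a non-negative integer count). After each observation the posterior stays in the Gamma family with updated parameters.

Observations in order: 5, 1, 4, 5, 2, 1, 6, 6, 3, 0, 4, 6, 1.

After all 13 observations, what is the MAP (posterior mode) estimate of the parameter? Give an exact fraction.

obs 1: x=5 → posterior Gamma(11, 11/5)
obs 2: x=1 → posterior Gamma(12, 16/5)
obs 3: x=4 → posterior Gamma(16, 21/5)
obs 4: x=5 → posterior Gamma(21, 26/5)
obs 5: x=2 → posterior Gamma(23, 31/5)
obs 6: x=1 → posterior Gamma(24, 36/5)
obs 7: x=6 → posterior Gamma(30, 41/5)
obs 8: x=6 → posterior Gamma(36, 46/5)
obs 9: x=3 → posterior Gamma(39, 51/5)
obs 10: x=0 → posterior Gamma(39, 56/5)
obs 11: x=4 → posterior Gamma(43, 61/5)
obs 12: x=6 → posterior Gamma(49, 66/5)
obs 13: x=1 → posterior Gamma(50, 71/5)

245/71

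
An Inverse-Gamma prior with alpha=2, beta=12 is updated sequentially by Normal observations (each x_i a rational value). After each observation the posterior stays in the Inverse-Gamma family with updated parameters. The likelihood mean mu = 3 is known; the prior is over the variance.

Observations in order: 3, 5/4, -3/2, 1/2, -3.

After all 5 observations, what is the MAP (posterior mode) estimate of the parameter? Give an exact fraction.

obs 1: x=3 → posterior Inverse-Gamma(5/2, 12)
obs 2: x=5/4 → posterior Inverse-Gamma(3, 433/32)
obs 3: x=-3/2 → posterior Inverse-Gamma(7/2, 757/32)
obs 4: x=1/2 → posterior Inverse-Gamma(4, 857/32)
obs 5: x=-3 → posterior Inverse-Gamma(9/2, 1433/32)

1433/176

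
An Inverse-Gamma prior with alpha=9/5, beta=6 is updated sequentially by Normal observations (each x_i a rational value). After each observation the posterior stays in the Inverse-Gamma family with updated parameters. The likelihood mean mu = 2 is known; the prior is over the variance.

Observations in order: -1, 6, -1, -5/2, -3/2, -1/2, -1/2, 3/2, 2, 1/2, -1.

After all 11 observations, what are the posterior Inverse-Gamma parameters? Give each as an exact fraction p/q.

alpha=73/10, beta=205/4

obs 1: x=-1 → posterior Inverse-Gamma(23/10, 21/2)
obs 2: x=6 → posterior Inverse-Gamma(14/5, 37/2)
obs 3: x=-1 → posterior Inverse-Gamma(33/10, 23)
obs 4: x=-5/2 → posterior Inverse-Gamma(19/5, 265/8)
obs 5: x=-3/2 → posterior Inverse-Gamma(43/10, 157/4)
obs 6: x=-1/2 → posterior Inverse-Gamma(24/5, 339/8)
obs 7: x=-1/2 → posterior Inverse-Gamma(53/10, 91/2)
obs 8: x=3/2 → posterior Inverse-Gamma(29/5, 365/8)
obs 9: x=2 → posterior Inverse-Gamma(63/10, 365/8)
obs 10: x=1/2 → posterior Inverse-Gamma(34/5, 187/4)
obs 11: x=-1 → posterior Inverse-Gamma(73/10, 205/4)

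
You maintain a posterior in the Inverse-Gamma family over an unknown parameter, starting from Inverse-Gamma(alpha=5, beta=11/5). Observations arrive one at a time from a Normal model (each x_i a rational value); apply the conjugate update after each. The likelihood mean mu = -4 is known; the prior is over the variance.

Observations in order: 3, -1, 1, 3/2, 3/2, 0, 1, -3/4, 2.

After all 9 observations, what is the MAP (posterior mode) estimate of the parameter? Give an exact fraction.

obs 1: x=3 → posterior Inverse-Gamma(11/2, 267/10)
obs 2: x=-1 → posterior Inverse-Gamma(6, 156/5)
obs 3: x=1 → posterior Inverse-Gamma(13/2, 437/10)
obs 4: x=3/2 → posterior Inverse-Gamma(7, 2353/40)
obs 5: x=3/2 → posterior Inverse-Gamma(15/2, 1479/20)
obs 6: x=0 → posterior Inverse-Gamma(8, 1639/20)
obs 7: x=1 → posterior Inverse-Gamma(17/2, 1889/20)
obs 8: x=-3/4 → posterior Inverse-Gamma(9, 15957/160)
obs 9: x=2 → posterior Inverse-Gamma(19/2, 18837/160)

897/80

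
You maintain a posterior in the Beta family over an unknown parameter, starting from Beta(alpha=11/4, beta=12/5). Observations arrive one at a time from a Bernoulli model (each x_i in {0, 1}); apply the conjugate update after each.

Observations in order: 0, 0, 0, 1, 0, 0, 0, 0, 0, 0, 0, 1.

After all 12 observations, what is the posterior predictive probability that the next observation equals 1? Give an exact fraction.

95/343

obs 1: x=0 → posterior Beta(11/4, 17/5)
obs 2: x=0 → posterior Beta(11/4, 22/5)
obs 3: x=0 → posterior Beta(11/4, 27/5)
obs 4: x=1 → posterior Beta(15/4, 27/5)
obs 5: x=0 → posterior Beta(15/4, 32/5)
obs 6: x=0 → posterior Beta(15/4, 37/5)
obs 7: x=0 → posterior Beta(15/4, 42/5)
obs 8: x=0 → posterior Beta(15/4, 47/5)
obs 9: x=0 → posterior Beta(15/4, 52/5)
obs 10: x=0 → posterior Beta(15/4, 57/5)
obs 11: x=0 → posterior Beta(15/4, 62/5)
obs 12: x=1 → posterior Beta(19/4, 62/5)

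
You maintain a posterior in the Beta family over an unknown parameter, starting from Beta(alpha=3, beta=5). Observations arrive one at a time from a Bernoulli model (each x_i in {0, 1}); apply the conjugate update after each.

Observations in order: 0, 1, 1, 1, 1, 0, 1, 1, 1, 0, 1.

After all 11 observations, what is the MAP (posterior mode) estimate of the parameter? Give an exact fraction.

obs 1: x=0 → posterior Beta(3, 6)
obs 2: x=1 → posterior Beta(4, 6)
obs 3: x=1 → posterior Beta(5, 6)
obs 4: x=1 → posterior Beta(6, 6)
obs 5: x=1 → posterior Beta(7, 6)
obs 6: x=0 → posterior Beta(7, 7)
obs 7: x=1 → posterior Beta(8, 7)
obs 8: x=1 → posterior Beta(9, 7)
obs 9: x=1 → posterior Beta(10, 7)
obs 10: x=0 → posterior Beta(10, 8)
obs 11: x=1 → posterior Beta(11, 8)

10/17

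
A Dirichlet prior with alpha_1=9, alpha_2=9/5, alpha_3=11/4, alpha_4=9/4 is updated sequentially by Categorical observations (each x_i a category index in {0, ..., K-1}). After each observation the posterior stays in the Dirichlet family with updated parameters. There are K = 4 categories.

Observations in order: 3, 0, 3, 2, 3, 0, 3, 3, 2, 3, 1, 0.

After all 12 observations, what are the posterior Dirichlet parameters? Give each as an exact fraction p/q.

obs 1: x=3 → posterior Dirichlet(9, 9/5, 11/4, 13/4)
obs 2: x=0 → posterior Dirichlet(10, 9/5, 11/4, 13/4)
obs 3: x=3 → posterior Dirichlet(10, 9/5, 11/4, 17/4)
obs 4: x=2 → posterior Dirichlet(10, 9/5, 15/4, 17/4)
obs 5: x=3 → posterior Dirichlet(10, 9/5, 15/4, 21/4)
obs 6: x=0 → posterior Dirichlet(11, 9/5, 15/4, 21/4)
obs 7: x=3 → posterior Dirichlet(11, 9/5, 15/4, 25/4)
obs 8: x=3 → posterior Dirichlet(11, 9/5, 15/4, 29/4)
obs 9: x=2 → posterior Dirichlet(11, 9/5, 19/4, 29/4)
obs 10: x=3 → posterior Dirichlet(11, 9/5, 19/4, 33/4)
obs 11: x=1 → posterior Dirichlet(11, 14/5, 19/4, 33/4)
obs 12: x=0 → posterior Dirichlet(12, 14/5, 19/4, 33/4)

alpha_1=12, alpha_2=14/5, alpha_3=19/4, alpha_4=33/4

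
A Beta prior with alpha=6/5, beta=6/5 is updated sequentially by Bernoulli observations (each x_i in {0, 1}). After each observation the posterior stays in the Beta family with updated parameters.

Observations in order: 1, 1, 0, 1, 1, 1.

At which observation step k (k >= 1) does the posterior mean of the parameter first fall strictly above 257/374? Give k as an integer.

obs 1: x=1 → posterior Beta(11/5, 6/5)
obs 2: x=1 → posterior Beta(16/5, 6/5)
obs 3: x=0 → posterior Beta(16/5, 11/5)
obs 4: x=1 → posterior Beta(21/5, 11/5)
obs 5: x=1 → posterior Beta(26/5, 11/5)
obs 6: x=1 → posterior Beta(31/5, 11/5)

k = 2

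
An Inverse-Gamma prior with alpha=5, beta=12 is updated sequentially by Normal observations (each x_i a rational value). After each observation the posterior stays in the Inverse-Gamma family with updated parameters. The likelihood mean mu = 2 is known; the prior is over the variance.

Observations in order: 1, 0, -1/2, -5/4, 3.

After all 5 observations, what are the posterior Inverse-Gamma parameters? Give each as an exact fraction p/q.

obs 1: x=1 → posterior Inverse-Gamma(11/2, 25/2)
obs 2: x=0 → posterior Inverse-Gamma(6, 29/2)
obs 3: x=-1/2 → posterior Inverse-Gamma(13/2, 141/8)
obs 4: x=-5/4 → posterior Inverse-Gamma(7, 733/32)
obs 5: x=3 → posterior Inverse-Gamma(15/2, 749/32)

alpha=15/2, beta=749/32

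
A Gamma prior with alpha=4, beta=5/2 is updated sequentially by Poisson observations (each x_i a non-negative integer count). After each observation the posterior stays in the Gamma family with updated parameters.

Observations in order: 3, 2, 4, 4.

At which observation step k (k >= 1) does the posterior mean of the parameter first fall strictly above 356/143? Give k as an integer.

k = 4

obs 1: x=3 → posterior Gamma(7, 7/2)
obs 2: x=2 → posterior Gamma(9, 9/2)
obs 3: x=4 → posterior Gamma(13, 11/2)
obs 4: x=4 → posterior Gamma(17, 13/2)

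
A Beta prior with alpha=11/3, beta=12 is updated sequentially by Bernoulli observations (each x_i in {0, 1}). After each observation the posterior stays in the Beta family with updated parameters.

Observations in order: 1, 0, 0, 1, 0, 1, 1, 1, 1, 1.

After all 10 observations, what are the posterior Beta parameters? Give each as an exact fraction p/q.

obs 1: x=1 → posterior Beta(14/3, 12)
obs 2: x=0 → posterior Beta(14/3, 13)
obs 3: x=0 → posterior Beta(14/3, 14)
obs 4: x=1 → posterior Beta(17/3, 14)
obs 5: x=0 → posterior Beta(17/3, 15)
obs 6: x=1 → posterior Beta(20/3, 15)
obs 7: x=1 → posterior Beta(23/3, 15)
obs 8: x=1 → posterior Beta(26/3, 15)
obs 9: x=1 → posterior Beta(29/3, 15)
obs 10: x=1 → posterior Beta(32/3, 15)

alpha=32/3, beta=15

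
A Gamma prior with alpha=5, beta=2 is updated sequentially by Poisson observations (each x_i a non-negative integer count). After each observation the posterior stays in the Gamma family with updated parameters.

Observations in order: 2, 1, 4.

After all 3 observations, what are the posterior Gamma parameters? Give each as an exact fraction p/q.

alpha=12, beta=5

obs 1: x=2 → posterior Gamma(7, 3)
obs 2: x=1 → posterior Gamma(8, 4)
obs 3: x=4 → posterior Gamma(12, 5)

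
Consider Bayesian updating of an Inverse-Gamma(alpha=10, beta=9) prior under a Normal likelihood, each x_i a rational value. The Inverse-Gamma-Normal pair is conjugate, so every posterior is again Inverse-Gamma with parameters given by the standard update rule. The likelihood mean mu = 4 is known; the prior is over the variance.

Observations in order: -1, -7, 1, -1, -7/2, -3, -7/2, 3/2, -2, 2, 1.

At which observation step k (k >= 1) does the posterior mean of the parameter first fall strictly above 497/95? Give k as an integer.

obs 1: x=-1 → posterior Inverse-Gamma(21/2, 43/2)
obs 2: x=-7 → posterior Inverse-Gamma(11, 82)
obs 3: x=1 → posterior Inverse-Gamma(23/2, 173/2)
obs 4: x=-1 → posterior Inverse-Gamma(12, 99)
obs 5: x=-7/2 → posterior Inverse-Gamma(25/2, 1017/8)
obs 6: x=-3 → posterior Inverse-Gamma(13, 1213/8)
obs 7: x=-7/2 → posterior Inverse-Gamma(27/2, 719/4)
obs 8: x=3/2 → posterior Inverse-Gamma(14, 1463/8)
obs 9: x=-2 → posterior Inverse-Gamma(29/2, 1607/8)
obs 10: x=2 → posterior Inverse-Gamma(15, 1623/8)
obs 11: x=1 → posterior Inverse-Gamma(31/2, 1659/8)

k = 2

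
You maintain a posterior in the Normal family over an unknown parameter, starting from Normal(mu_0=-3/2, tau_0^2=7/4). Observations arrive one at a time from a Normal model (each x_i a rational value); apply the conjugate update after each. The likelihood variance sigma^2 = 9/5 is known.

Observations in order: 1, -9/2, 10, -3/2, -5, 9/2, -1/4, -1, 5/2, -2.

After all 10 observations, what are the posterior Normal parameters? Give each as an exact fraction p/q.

obs 1: x=1 → posterior Normal(-19/71, 63/71)
obs 2: x=-9/2 → posterior Normal(-353/212, 63/106)
obs 3: x=10 → posterior Normal(347/282, 21/47)
obs 4: x=-3/2 → posterior Normal(11/16, 63/176)
obs 5: x=-5 → posterior Normal(-54/211, 63/211)
obs 6: x=9/2 → posterior Normal(69/164, 21/82)
obs 7: x=-1/4 → posterior Normal(379/1124, 63/281)
obs 8: x=-1 → posterior Normal(239/1264, 63/316)
obs 9: x=5/2 → posterior Normal(589/1404, 7/39)
obs 10: x=-2 → posterior Normal(309/1544, 63/386)

mu_0=309/1544, tau_0^2=63/386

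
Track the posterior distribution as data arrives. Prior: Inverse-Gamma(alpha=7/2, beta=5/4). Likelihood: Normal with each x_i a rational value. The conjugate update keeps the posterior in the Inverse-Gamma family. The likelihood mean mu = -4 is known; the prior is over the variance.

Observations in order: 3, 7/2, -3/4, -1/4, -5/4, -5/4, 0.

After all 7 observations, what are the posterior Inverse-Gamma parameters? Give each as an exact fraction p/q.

obs 1: x=3 → posterior Inverse-Gamma(4, 103/4)
obs 2: x=7/2 → posterior Inverse-Gamma(9/2, 431/8)
obs 3: x=-3/4 → posterior Inverse-Gamma(5, 1893/32)
obs 4: x=-1/4 → posterior Inverse-Gamma(11/2, 1059/16)
obs 5: x=-5/4 → posterior Inverse-Gamma(6, 2239/32)
obs 6: x=-5/4 → posterior Inverse-Gamma(13/2, 295/4)
obs 7: x=0 → posterior Inverse-Gamma(7, 327/4)

alpha=7, beta=327/4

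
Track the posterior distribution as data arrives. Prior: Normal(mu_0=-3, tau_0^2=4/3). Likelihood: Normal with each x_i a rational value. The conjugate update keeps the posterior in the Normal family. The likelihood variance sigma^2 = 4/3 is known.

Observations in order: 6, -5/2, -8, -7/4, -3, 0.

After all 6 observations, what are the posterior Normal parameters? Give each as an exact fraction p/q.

mu_0=-7/4, tau_0^2=4/21

obs 1: x=6 → posterior Normal(3/2, 2/3)
obs 2: x=-5/2 → posterior Normal(1/6, 4/9)
obs 3: x=-8 → posterior Normal(-15/8, 1/3)
obs 4: x=-7/4 → posterior Normal(-37/20, 4/15)
obs 5: x=-3 → posterior Normal(-49/24, 2/9)
obs 6: x=0 → posterior Normal(-7/4, 4/21)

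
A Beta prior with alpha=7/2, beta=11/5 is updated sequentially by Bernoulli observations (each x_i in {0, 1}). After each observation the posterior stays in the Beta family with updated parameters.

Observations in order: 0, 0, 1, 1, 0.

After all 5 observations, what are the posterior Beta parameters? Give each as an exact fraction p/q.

obs 1: x=0 → posterior Beta(7/2, 16/5)
obs 2: x=0 → posterior Beta(7/2, 21/5)
obs 3: x=1 → posterior Beta(9/2, 21/5)
obs 4: x=1 → posterior Beta(11/2, 21/5)
obs 5: x=0 → posterior Beta(11/2, 26/5)

alpha=11/2, beta=26/5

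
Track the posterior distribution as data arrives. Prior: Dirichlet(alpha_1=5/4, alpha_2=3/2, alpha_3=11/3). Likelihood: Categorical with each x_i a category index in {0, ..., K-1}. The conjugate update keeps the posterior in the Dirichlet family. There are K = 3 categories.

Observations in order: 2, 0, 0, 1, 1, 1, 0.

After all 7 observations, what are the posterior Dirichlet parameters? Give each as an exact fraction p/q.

alpha_1=17/4, alpha_2=9/2, alpha_3=14/3

obs 1: x=2 → posterior Dirichlet(5/4, 3/2, 14/3)
obs 2: x=0 → posterior Dirichlet(9/4, 3/2, 14/3)
obs 3: x=0 → posterior Dirichlet(13/4, 3/2, 14/3)
obs 4: x=1 → posterior Dirichlet(13/4, 5/2, 14/3)
obs 5: x=1 → posterior Dirichlet(13/4, 7/2, 14/3)
obs 6: x=1 → posterior Dirichlet(13/4, 9/2, 14/3)
obs 7: x=0 → posterior Dirichlet(17/4, 9/2, 14/3)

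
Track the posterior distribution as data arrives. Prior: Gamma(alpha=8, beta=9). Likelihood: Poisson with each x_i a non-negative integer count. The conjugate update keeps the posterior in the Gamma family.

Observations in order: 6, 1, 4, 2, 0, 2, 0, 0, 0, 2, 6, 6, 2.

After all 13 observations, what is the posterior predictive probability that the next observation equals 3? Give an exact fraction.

obs 1: x=6 → posterior Gamma(14, 10)
obs 2: x=1 → posterior Gamma(15, 11)
obs 3: x=4 → posterior Gamma(19, 12)
obs 4: x=2 → posterior Gamma(21, 13)
obs 5: x=0 → posterior Gamma(21, 14)
obs 6: x=2 → posterior Gamma(23, 15)
obs 7: x=0 → posterior Gamma(23, 16)
obs 8: x=0 → posterior Gamma(23, 17)
obs 9: x=0 → posterior Gamma(23, 18)
obs 10: x=2 → posterior Gamma(25, 19)
obs 11: x=6 → posterior Gamma(31, 20)
obs 12: x=6 → posterior Gamma(37, 21)
obs 13: x=2 → posterior Gamma(39, 22)

241124731336213687541579335415193313359827166758730465280/1558005952997140033806173725098810522409738596181909282129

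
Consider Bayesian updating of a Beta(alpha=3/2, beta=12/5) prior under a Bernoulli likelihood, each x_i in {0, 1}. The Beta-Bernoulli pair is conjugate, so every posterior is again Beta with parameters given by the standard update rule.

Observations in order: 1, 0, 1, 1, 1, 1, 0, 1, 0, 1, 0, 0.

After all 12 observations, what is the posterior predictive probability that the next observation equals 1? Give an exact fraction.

85/159

obs 1: x=1 → posterior Beta(5/2, 12/5)
obs 2: x=0 → posterior Beta(5/2, 17/5)
obs 3: x=1 → posterior Beta(7/2, 17/5)
obs 4: x=1 → posterior Beta(9/2, 17/5)
obs 5: x=1 → posterior Beta(11/2, 17/5)
obs 6: x=1 → posterior Beta(13/2, 17/5)
obs 7: x=0 → posterior Beta(13/2, 22/5)
obs 8: x=1 → posterior Beta(15/2, 22/5)
obs 9: x=0 → posterior Beta(15/2, 27/5)
obs 10: x=1 → posterior Beta(17/2, 27/5)
obs 11: x=0 → posterior Beta(17/2, 32/5)
obs 12: x=0 → posterior Beta(17/2, 37/5)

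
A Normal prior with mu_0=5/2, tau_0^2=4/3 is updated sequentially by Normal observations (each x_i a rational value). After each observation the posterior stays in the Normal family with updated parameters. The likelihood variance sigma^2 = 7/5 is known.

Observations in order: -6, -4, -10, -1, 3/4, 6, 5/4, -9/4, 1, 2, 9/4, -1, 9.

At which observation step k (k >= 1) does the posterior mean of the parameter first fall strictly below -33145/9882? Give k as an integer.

obs 1: x=-6 → posterior Normal(-135/82, 28/41)
obs 2: x=-4 → posterior Normal(-295/122, 28/61)
obs 3: x=-10 → posterior Normal(-695/162, 28/81)
obs 4: x=-1 → posterior Normal(-735/202, 28/101)
obs 5: x=3/4 → posterior Normal(-705/242, 28/121)
obs 6: x=6 → posterior Normal(-155/94, 28/141)
obs 7: x=5/4 → posterior Normal(-415/322, 4/23)
obs 8: x=-9/4 → posterior Normal(-505/362, 28/181)
obs 9: x=1 → posterior Normal(-155/134, 28/201)
obs 10: x=2 → posterior Normal(-385/442, 28/221)
obs 11: x=9/4 → posterior Normal(-295/482, 28/241)
obs 12: x=-1 → posterior Normal(-335/522, 28/261)
obs 13: x=9 → posterior Normal(25/562, 28/281)

k = 3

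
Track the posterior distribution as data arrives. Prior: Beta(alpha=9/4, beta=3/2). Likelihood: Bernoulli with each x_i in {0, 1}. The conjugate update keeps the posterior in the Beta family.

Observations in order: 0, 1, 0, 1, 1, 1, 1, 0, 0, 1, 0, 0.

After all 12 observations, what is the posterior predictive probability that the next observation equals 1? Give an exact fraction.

11/21

obs 1: x=0 → posterior Beta(9/4, 5/2)
obs 2: x=1 → posterior Beta(13/4, 5/2)
obs 3: x=0 → posterior Beta(13/4, 7/2)
obs 4: x=1 → posterior Beta(17/4, 7/2)
obs 5: x=1 → posterior Beta(21/4, 7/2)
obs 6: x=1 → posterior Beta(25/4, 7/2)
obs 7: x=1 → posterior Beta(29/4, 7/2)
obs 8: x=0 → posterior Beta(29/4, 9/2)
obs 9: x=0 → posterior Beta(29/4, 11/2)
obs 10: x=1 → posterior Beta(33/4, 11/2)
obs 11: x=0 → posterior Beta(33/4, 13/2)
obs 12: x=0 → posterior Beta(33/4, 15/2)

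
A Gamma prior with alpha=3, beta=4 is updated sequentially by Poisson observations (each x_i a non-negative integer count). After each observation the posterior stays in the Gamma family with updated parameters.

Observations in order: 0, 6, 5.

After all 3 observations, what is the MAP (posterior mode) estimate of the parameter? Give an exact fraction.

obs 1: x=0 → posterior Gamma(3, 5)
obs 2: x=6 → posterior Gamma(9, 6)
obs 3: x=5 → posterior Gamma(14, 7)

13/7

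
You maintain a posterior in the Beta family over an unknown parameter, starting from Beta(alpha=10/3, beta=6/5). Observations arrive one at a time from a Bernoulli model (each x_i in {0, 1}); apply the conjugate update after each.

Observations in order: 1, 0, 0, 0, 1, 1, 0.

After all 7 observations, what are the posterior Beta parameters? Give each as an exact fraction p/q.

alpha=19/3, beta=26/5

obs 1: x=1 → posterior Beta(13/3, 6/5)
obs 2: x=0 → posterior Beta(13/3, 11/5)
obs 3: x=0 → posterior Beta(13/3, 16/5)
obs 4: x=0 → posterior Beta(13/3, 21/5)
obs 5: x=1 → posterior Beta(16/3, 21/5)
obs 6: x=1 → posterior Beta(19/3, 21/5)
obs 7: x=0 → posterior Beta(19/3, 26/5)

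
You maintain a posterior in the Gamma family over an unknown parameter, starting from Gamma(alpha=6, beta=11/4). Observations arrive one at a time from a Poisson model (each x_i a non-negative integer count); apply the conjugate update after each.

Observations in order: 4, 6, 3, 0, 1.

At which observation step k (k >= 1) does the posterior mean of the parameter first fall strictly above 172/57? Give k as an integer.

k = 2

obs 1: x=4 → posterior Gamma(10, 15/4)
obs 2: x=6 → posterior Gamma(16, 19/4)
obs 3: x=3 → posterior Gamma(19, 23/4)
obs 4: x=0 → posterior Gamma(19, 27/4)
obs 5: x=1 → posterior Gamma(20, 31/4)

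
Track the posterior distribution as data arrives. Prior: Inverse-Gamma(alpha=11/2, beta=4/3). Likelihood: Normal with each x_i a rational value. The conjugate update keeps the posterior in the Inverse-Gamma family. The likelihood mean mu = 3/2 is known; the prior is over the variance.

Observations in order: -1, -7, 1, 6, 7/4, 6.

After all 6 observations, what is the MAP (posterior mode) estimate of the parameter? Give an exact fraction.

obs 1: x=-1 → posterior Inverse-Gamma(6, 107/24)
obs 2: x=-7 → posterior Inverse-Gamma(13/2, 487/12)
obs 3: x=1 → posterior Inverse-Gamma(7, 977/24)
obs 4: x=6 → posterior Inverse-Gamma(15/2, 305/6)
obs 5: x=7/4 → posterior Inverse-Gamma(8, 4883/96)
obs 6: x=6 → posterior Inverse-Gamma(17/2, 5855/96)

5855/912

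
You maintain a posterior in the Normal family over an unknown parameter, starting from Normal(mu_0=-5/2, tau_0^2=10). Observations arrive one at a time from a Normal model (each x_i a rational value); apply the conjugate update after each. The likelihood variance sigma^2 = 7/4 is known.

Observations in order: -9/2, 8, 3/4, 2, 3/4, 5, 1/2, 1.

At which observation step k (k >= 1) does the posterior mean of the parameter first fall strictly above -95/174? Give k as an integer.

obs 1: x=-9/2 → posterior Normal(-395/94, 70/47)
obs 2: x=8 → posterior Normal(245/174, 70/87)
obs 3: x=3/4 → posterior Normal(305/254, 70/127)
obs 4: x=2 → posterior Normal(465/334, 70/167)
obs 5: x=3/4 → posterior Normal(175/138, 70/207)
obs 6: x=5 → posterior Normal(925/494, 70/247)
obs 7: x=1/2 → posterior Normal(965/574, 10/41)
obs 8: x=1 → posterior Normal(1045/654, 70/327)

k = 2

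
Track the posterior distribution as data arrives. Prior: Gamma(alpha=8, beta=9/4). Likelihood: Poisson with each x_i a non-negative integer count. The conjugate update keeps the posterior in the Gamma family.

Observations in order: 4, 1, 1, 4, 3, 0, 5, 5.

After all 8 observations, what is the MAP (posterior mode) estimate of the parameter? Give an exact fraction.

120/41

obs 1: x=4 → posterior Gamma(12, 13/4)
obs 2: x=1 → posterior Gamma(13, 17/4)
obs 3: x=1 → posterior Gamma(14, 21/4)
obs 4: x=4 → posterior Gamma(18, 25/4)
obs 5: x=3 → posterior Gamma(21, 29/4)
obs 6: x=0 → posterior Gamma(21, 33/4)
obs 7: x=5 → posterior Gamma(26, 37/4)
obs 8: x=5 → posterior Gamma(31, 41/4)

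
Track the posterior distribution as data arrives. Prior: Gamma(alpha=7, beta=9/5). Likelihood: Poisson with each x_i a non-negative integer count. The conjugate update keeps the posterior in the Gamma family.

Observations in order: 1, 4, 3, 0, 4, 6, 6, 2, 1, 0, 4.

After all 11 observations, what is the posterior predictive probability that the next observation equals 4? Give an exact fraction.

obs 1: x=1 → posterior Gamma(8, 14/5)
obs 2: x=4 → posterior Gamma(12, 19/5)
obs 3: x=3 → posterior Gamma(15, 24/5)
obs 4: x=0 → posterior Gamma(15, 29/5)
obs 5: x=4 → posterior Gamma(19, 34/5)
obs 6: x=6 → posterior Gamma(25, 39/5)
obs 7: x=6 → posterior Gamma(31, 44/5)
obs 8: x=2 → posterior Gamma(33, 49/5)
obs 9: x=1 → posterior Gamma(34, 54/5)
obs 10: x=0 → posterior Gamma(34, 59/5)
obs 11: x=4 → posterior Gamma(38, 64/5)

27302337989823452920059286178624779983192336156706837751613626099381043200000/170475436437825620930817601234267694881687829390282260281137596999800372275961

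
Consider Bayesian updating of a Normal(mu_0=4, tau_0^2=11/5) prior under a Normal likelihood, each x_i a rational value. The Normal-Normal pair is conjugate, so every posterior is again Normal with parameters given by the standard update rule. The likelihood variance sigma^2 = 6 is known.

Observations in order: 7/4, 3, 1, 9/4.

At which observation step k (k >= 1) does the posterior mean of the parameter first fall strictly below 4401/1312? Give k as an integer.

k = 2

obs 1: x=7/4 → posterior Normal(557/164, 66/41)
obs 2: x=3 → posterior Normal(53/16, 33/26)
obs 3: x=1 → posterior Normal(733/252, 22/21)
obs 4: x=9/4 → posterior Normal(104/37, 33/37)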